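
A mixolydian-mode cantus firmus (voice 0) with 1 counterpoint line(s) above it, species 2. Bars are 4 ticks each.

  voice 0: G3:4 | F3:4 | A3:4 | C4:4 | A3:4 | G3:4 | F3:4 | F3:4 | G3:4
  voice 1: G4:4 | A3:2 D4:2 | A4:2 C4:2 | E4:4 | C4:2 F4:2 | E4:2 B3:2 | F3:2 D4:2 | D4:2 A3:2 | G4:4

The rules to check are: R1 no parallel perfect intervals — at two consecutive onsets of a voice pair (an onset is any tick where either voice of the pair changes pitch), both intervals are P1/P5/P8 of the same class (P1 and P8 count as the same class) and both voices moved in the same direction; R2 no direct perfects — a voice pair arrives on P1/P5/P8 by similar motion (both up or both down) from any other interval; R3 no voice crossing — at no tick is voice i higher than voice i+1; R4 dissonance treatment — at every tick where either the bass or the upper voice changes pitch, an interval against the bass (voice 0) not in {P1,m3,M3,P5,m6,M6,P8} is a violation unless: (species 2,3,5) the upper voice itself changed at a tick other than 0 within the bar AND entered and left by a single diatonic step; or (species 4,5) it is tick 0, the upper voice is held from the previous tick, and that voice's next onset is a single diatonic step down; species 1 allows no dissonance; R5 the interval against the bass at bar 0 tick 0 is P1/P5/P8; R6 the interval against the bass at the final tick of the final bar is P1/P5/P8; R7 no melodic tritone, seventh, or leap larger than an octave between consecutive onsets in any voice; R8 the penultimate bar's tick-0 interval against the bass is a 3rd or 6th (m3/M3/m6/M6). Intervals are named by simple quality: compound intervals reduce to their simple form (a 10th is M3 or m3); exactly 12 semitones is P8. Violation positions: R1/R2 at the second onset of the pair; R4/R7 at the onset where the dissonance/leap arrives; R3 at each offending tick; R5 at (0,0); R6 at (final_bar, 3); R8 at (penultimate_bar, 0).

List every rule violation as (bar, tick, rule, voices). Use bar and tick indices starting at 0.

bar 0: v0=G3 v1=G4 downbeat P8
bar 1: v0=F3 v1=A3 downbeat M3
bar 2: v0=A3 v1=A4 downbeat P8
bar 3: v0=C4 v1=E4 downbeat M3
bar 4: v0=A3 v1=C4 downbeat m3
bar 5: v0=G3 v1=E4 downbeat M6
bar 6: v0=F3 v1=F3 downbeat P1
bar 7: v0=F3 v1=D4 downbeat M6
bar 8: v0=G3 v1=G4 downbeat P8
  -> R7 @ bar 1 tick 0 v(1,): G4->A3 leap 10st
  -> R2 @ bar 2 tick 0 v(0, 1): F3/D4 M6 -> A3/A4 P8 similar
  -> R2 @ bar 6 tick 0 v(0, 1): G3/B3 M3 -> F3/F3 P1 similar
  -> R7 @ bar 6 tick 0 v(1,): B3->F3 leap 6st
  -> R2 @ bar 8 tick 0 v(0, 1): F3/A3 M3 -> G3/G4 P8 similar
  -> R7 @ bar 8 tick 0 v(1,): A3->G4 leap 10st

(1, 0, R7, (1,))
(2, 0, R2, (0, 1))
(6, 0, R2, (0, 1))
(6, 0, R7, (1,))
(8, 0, R2, (0, 1))
(8, 0, R7, (1,))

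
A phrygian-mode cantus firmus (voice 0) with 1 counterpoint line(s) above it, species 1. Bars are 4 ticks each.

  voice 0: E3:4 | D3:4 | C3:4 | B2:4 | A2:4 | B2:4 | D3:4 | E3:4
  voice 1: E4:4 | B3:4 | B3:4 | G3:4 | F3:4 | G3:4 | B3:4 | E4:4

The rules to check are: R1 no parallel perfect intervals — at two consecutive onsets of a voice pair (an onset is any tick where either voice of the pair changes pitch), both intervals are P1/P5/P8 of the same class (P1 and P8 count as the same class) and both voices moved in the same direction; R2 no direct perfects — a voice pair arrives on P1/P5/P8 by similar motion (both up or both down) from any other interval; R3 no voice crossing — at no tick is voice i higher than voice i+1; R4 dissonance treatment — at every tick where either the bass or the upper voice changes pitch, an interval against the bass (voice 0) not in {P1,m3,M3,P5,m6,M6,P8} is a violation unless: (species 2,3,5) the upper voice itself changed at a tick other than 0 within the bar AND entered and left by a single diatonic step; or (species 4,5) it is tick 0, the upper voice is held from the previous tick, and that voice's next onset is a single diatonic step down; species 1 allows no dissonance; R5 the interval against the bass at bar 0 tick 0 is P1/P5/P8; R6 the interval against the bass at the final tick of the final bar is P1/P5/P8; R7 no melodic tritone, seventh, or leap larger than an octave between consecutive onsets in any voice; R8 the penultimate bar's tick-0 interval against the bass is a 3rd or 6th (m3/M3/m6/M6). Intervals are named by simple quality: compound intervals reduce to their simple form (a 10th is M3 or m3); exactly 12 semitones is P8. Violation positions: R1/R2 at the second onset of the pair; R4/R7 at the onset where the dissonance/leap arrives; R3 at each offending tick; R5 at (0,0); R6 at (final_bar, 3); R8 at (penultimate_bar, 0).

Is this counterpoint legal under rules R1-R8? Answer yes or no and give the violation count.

bar 0: v0=E3 v1=E4 (P8)
bar 1: v0=D3 v1=B3 (M6)
bar 2: v0=C3 v1=B3 (M7)
bar 3: v0=B2 v1=G3 (m6)
bar 4: v0=A2 v1=F3 (m6)
bar 5: v0=B2 v1=G3 (m6)
bar 6: v0=D3 v1=B3 (M6)
bar 7: v0=E3 v1=E4 (P8)
  R4 @ bar2.0: C3/B3 M7 untreated
  R2 @ bar7.0: D3/B3 M6 -> E3/E4 P8 similar

No (2 violations)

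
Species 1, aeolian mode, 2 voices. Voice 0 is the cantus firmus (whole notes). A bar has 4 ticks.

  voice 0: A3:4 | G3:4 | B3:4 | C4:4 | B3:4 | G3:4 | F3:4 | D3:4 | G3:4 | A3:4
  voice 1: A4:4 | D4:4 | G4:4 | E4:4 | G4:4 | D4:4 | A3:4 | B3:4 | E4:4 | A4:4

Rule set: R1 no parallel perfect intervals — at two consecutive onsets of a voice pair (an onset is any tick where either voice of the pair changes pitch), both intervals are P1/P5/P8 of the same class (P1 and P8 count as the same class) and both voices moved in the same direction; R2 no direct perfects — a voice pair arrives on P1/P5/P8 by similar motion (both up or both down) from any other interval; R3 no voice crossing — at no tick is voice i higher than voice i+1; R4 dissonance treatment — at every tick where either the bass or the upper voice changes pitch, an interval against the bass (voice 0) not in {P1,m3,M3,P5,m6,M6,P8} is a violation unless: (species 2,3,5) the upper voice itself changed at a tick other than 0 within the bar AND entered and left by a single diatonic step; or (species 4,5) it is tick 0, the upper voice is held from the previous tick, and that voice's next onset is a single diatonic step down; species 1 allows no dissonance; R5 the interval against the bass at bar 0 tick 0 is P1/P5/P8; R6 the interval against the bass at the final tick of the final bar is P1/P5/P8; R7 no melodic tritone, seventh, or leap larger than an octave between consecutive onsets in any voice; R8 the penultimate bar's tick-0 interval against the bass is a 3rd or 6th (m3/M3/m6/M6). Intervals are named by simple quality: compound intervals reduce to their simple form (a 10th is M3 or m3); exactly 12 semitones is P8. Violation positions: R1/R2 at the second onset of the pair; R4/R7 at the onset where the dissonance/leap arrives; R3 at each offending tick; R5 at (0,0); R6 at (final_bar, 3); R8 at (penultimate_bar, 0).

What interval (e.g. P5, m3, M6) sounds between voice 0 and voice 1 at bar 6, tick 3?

M3

voice 0=F3 voice 1=A3 -> M3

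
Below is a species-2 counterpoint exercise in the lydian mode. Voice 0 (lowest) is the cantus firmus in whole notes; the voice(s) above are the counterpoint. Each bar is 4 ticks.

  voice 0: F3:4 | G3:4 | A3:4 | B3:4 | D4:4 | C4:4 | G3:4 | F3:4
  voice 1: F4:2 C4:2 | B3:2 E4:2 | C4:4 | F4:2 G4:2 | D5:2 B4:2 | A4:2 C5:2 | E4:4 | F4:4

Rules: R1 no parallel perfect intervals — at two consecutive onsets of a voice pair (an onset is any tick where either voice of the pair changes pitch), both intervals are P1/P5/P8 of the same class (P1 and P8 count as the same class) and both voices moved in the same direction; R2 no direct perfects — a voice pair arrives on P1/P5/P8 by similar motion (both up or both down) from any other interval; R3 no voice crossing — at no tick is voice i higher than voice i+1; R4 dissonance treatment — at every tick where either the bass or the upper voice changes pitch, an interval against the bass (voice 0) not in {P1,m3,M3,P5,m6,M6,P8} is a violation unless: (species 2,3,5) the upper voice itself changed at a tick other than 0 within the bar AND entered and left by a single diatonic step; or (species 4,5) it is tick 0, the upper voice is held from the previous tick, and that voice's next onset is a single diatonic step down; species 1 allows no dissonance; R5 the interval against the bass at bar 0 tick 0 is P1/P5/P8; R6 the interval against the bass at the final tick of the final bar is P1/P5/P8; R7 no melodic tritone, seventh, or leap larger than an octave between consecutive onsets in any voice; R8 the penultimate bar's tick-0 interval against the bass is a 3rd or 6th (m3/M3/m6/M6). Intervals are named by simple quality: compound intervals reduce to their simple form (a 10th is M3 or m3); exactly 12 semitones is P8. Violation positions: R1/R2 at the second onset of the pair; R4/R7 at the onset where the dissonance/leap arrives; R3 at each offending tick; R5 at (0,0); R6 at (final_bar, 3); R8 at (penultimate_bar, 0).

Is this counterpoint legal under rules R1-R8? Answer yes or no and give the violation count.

bar 0: v0=F3 v1=F4 (P8)
bar 1: v0=G3 v1=B3 (M3)
bar 2: v0=A3 v1=C4 (m3)
bar 3: v0=B3 v1=F4 (TT)
bar 4: v0=D4 v1=D5 (P8)
bar 5: v0=C4 v1=A4 (M6)
bar 6: v0=G3 v1=E4 (M6)
bar 7: v0=F3 v1=F4 (P8)
  R4 @ bar3.0: B3/F4 TT untreated
  R2 @ bar4.0: B3/G4 m6 -> D4/D5 P8 similar

No (2 violations)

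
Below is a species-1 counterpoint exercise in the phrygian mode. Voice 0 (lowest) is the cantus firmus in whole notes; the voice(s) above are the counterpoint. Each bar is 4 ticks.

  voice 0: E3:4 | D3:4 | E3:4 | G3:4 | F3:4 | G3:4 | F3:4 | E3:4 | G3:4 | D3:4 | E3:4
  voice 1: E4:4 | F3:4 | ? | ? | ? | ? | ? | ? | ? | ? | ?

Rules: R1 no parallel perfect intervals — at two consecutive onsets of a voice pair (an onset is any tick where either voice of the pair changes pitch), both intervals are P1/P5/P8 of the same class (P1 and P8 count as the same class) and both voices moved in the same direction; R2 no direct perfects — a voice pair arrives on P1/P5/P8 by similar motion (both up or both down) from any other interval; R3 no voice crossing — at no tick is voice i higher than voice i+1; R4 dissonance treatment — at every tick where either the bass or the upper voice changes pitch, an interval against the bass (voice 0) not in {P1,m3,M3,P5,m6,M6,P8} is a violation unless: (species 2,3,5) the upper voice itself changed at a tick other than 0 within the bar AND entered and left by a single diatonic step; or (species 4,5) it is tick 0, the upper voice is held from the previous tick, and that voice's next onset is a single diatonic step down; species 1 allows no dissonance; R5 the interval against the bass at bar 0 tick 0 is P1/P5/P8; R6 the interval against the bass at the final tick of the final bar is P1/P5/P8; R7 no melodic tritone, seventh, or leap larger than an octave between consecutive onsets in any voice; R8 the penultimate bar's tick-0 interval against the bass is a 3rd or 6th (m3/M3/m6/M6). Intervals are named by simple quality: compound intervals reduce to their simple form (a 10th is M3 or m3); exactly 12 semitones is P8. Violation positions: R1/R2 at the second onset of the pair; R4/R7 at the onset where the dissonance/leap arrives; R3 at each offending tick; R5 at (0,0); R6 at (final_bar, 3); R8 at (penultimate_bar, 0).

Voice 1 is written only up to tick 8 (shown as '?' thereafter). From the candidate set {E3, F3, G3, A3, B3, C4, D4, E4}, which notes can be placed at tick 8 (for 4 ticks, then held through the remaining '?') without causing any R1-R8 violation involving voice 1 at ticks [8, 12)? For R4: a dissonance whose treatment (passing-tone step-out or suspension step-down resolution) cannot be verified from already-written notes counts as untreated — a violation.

{C4, E3, G3}

E3: legal
F3: violates R4
G3: legal
A3: violates R4
B3: violates R2,R7
C4: legal
D4: violates R4
E4: violates R2,R7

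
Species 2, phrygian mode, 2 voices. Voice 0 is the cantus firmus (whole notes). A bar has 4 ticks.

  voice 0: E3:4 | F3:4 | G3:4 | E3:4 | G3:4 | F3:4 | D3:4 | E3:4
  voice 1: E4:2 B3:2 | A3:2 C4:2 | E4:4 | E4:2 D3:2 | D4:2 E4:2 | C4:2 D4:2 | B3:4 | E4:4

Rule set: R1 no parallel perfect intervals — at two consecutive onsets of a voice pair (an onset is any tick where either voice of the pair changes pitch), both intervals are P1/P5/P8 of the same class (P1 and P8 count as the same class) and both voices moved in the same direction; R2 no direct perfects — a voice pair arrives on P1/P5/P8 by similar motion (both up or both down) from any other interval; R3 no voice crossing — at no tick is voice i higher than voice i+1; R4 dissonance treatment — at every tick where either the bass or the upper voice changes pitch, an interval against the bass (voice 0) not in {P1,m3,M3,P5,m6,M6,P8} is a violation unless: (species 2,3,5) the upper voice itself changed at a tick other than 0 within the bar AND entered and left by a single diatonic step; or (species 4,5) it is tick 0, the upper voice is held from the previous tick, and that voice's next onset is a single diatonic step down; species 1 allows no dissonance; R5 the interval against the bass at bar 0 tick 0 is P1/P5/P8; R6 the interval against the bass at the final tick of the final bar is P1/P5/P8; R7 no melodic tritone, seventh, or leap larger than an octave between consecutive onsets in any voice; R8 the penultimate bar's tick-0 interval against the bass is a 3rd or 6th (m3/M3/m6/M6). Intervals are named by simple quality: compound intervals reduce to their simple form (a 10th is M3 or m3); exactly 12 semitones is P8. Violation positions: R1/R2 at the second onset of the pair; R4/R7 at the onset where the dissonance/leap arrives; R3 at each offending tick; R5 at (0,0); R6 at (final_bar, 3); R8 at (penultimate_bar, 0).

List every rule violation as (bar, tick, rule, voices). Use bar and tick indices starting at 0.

bar 0: v0=E3 v1=E4 downbeat P8
bar 1: v0=F3 v1=A3 downbeat M3
bar 2: v0=G3 v1=E4 downbeat M6
bar 3: v0=E3 v1=E4 downbeat P8
bar 4: v0=G3 v1=D4 downbeat P5
bar 5: v0=F3 v1=C4 downbeat P5
bar 6: v0=D3 v1=B3 downbeat M6
bar 7: v0=E3 v1=E4 downbeat P8
  -> R3 @ bar 3 tick 2 v(0, 1): E3 above D3
  -> R4 @ bar 3 tick 2 v(0, 1): E3/D3 M2 untreated
  -> R7 @ bar 3 tick 2 v(1,): E4->D3 leap 14st
  -> R3 @ bar 3 tick 3 v(0, 1): E3 above D3
  -> R2 @ bar 4 tick 0 v(0, 1): E3/D3 M2 -> G3/D4 P5 similar
  -> R2 @ bar 5 tick 0 v(0, 1): G3/E4 M6 -> F3/C4 P5 similar
  -> R2 @ bar 7 tick 0 v(0, 1): D3/B3 M6 -> E3/E4 P8 similar

(3, 2, R3, (0, 1))
(3, 2, R4, (0, 1))
(3, 2, R7, (1,))
(3, 3, R3, (0, 1))
(4, 0, R2, (0, 1))
(5, 0, R2, (0, 1))
(7, 0, R2, (0, 1))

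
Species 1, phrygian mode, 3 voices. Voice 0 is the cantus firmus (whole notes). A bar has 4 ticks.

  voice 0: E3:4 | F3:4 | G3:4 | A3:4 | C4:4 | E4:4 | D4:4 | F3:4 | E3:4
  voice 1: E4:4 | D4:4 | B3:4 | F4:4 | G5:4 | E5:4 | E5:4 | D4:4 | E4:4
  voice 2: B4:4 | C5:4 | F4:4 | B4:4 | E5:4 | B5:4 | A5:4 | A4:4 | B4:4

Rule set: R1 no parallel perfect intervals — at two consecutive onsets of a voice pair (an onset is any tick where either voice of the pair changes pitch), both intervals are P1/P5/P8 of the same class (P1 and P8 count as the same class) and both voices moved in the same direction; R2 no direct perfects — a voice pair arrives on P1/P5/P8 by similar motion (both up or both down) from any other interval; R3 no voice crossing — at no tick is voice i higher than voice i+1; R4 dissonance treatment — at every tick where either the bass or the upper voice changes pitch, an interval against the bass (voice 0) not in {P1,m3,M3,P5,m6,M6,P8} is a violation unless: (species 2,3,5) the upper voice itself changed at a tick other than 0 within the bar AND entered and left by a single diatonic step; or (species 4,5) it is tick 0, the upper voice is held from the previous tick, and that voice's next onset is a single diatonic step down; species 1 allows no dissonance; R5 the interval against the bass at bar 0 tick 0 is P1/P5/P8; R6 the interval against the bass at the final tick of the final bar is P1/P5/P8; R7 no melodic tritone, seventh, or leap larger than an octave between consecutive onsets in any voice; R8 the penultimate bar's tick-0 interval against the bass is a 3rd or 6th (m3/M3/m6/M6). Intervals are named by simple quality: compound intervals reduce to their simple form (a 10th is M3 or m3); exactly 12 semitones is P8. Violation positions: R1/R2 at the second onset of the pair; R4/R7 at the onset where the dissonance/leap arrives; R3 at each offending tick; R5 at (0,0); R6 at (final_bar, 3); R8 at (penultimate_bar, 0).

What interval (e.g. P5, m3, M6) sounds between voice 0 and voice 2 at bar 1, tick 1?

P5

voice 0=F3 voice 2=C5 -> P5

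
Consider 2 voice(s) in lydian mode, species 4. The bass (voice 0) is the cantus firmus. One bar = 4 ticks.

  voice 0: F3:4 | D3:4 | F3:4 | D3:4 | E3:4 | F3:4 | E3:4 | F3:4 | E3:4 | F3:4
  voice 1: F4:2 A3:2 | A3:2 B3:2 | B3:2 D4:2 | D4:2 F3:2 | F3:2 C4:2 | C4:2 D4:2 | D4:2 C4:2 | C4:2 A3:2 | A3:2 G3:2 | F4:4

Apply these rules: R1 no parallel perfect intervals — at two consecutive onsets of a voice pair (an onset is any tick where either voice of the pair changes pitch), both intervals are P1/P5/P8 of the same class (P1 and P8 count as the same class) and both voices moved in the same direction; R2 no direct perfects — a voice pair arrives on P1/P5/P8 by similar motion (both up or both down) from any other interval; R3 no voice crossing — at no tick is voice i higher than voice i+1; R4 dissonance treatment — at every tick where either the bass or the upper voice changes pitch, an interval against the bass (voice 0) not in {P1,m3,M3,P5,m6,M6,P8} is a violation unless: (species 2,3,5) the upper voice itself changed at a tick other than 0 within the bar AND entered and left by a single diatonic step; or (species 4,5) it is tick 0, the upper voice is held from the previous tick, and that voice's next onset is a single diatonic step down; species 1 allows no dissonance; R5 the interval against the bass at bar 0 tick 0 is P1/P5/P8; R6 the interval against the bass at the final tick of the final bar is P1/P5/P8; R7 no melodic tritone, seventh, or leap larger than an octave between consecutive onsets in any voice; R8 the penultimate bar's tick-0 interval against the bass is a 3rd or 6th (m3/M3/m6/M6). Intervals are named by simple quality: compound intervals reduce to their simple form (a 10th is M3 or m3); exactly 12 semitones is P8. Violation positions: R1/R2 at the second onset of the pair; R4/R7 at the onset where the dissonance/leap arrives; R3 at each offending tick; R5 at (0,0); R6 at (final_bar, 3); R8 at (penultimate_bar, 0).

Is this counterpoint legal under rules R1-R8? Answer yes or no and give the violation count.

No (5 violations)

bar 0: v0=F3 v1=F4 (P8)
bar 1: v0=D3 v1=A3 (P5)
bar 2: v0=F3 v1=B3 (TT)
bar 3: v0=D3 v1=D4 (P8)
bar 4: v0=E3 v1=F3 (m2)
bar 5: v0=F3 v1=C4 (P5)
bar 6: v0=E3 v1=D4 (m7)
bar 7: v0=F3 v1=C4 (P5)
bar 8: v0=E3 v1=A3 (P4)
bar 9: v0=F3 v1=F4 (P8)
  R4 @ bar2.0: F3/B3 TT untreated
  R4 @ bar4.0: E3/F3 m2 untreated
  R8 @ bar8.0: penult P4 not 3rd/6th
  R2 @ bar9.0: E3/G3 m3 -> F3/F4 P8 similar
  R7 @ bar9.0: G3->F4 leap 10st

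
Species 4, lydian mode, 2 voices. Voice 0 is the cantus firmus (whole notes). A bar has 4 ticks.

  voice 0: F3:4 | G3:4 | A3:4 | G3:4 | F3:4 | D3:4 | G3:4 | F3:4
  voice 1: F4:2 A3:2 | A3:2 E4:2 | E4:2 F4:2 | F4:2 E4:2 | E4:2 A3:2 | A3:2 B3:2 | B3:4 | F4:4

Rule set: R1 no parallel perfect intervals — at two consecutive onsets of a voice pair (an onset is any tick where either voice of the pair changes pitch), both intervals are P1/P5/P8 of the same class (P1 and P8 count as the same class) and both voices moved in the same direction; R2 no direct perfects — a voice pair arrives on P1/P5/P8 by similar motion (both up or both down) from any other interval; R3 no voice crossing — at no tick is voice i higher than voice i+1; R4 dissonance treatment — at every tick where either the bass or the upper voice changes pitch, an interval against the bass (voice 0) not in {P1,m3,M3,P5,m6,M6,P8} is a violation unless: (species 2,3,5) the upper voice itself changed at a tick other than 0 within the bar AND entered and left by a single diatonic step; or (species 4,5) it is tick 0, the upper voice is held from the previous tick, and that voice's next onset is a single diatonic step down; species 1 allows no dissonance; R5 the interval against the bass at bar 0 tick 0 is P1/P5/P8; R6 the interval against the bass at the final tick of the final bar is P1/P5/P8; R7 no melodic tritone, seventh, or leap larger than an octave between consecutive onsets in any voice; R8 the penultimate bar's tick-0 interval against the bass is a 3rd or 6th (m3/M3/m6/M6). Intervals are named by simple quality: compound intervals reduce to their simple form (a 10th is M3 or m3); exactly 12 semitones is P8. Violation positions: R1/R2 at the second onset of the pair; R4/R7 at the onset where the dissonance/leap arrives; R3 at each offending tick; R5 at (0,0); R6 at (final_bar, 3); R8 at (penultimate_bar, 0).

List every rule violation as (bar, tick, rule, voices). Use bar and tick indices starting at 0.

bar 0: v0=F3 v1=F4 downbeat P8
bar 1: v0=G3 v1=A3 downbeat M2
bar 2: v0=A3 v1=E4 downbeat P5
bar 3: v0=G3 v1=F4 downbeat m7
bar 4: v0=F3 v1=E4 downbeat M7
bar 5: v0=D3 v1=A3 downbeat P5
bar 6: v0=G3 v1=B3 downbeat M3
bar 7: v0=F3 v1=F4 downbeat P8
  -> R4 @ bar 1 tick 0 v(0, 1): G3/A3 M2 untreated
  -> R4 @ bar 4 tick 0 v(0, 1): F3/E4 M7 untreated
  -> R7 @ bar 7 tick 0 v(1,): B3->F4 leap 6st

(1, 0, R4, (0, 1))
(4, 0, R4, (0, 1))
(7, 0, R7, (1,))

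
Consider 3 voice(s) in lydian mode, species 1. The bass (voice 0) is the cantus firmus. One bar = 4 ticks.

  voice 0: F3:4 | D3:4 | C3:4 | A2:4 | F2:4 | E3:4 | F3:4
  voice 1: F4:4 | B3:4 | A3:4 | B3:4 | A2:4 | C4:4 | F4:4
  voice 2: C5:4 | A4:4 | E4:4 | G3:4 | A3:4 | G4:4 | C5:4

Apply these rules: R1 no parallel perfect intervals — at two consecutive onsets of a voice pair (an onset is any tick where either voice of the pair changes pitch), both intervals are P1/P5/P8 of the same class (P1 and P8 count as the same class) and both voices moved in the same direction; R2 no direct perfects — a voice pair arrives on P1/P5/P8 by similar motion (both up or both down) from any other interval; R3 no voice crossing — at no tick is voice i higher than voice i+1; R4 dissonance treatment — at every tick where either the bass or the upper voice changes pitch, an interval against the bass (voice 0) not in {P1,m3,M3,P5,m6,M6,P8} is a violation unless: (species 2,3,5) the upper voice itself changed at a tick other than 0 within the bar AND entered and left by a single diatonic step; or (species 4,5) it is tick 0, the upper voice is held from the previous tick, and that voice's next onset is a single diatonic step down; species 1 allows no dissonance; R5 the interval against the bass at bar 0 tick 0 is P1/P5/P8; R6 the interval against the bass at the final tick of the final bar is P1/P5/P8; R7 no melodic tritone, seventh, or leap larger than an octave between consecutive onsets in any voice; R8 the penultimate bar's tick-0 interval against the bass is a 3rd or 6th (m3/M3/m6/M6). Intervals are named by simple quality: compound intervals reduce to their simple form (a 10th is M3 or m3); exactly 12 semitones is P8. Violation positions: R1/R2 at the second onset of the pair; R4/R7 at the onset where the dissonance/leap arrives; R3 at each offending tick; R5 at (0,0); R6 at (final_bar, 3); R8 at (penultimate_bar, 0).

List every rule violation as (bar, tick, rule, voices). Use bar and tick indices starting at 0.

(1, 0, R1, (0, 2))
(1, 0, R7, (1,))
(2, 0, R2, (1, 2))
(3, 0, R3, (1, 2))
(3, 0, R4, (0, 1))
(3, 0, R4, (0, 2))
(3, 1, R3, (1, 2))
(3, 2, R3, (1, 2))
(3, 3, R3, (1, 2))
(4, 0, R7, (1,))
(5, 0, R2, (1, 2))
(5, 0, R7, (0,))
(5, 0, R7, (1,))
(5, 0, R7, (2,))
(6, 0, R1, (1, 2))
(6, 0, R2, (0, 1))
(6, 0, R2, (0, 2))

bar 0: v0=F3 v1=F4 v2=C5 downbeat P5
bar 1: v0=D3 v1=B3 v2=A4 downbeat P5
bar 2: v0=C3 v1=A3 v2=E4 downbeat M3
bar 3: v0=A2 v1=B3 v2=G3 downbeat m7
bar 4: v0=F2 v1=A2 v2=A3 downbeat M3
bar 5: v0=E3 v1=C4 v2=G4 downbeat m3
bar 6: v0=F3 v1=F4 v2=C5 downbeat P5
  -> R1 @ bar 1 tick 0 v(0, 2): F3/C5 P5 -> D3/A4 P5 similar
  -> R7 @ bar 1 tick 0 v(1,): F4->B3 leap 6st
  -> R2 @ bar 2 tick 0 v(1, 2): B3/A4 m7 -> A3/E4 P5 similar
  -> R3 @ bar 3 tick 0 v(1, 2): B3 above G3
  -> R4 @ bar 3 tick 0 v(0, 1): A2/B3 M2 untreated
  -> R4 @ bar 3 tick 0 v(0, 2): A2/G3 m7 untreated
  -> R3 @ bar 3 tick 1 v(1, 2): B3 above G3
  -> R3 @ bar 3 tick 2 v(1, 2): B3 above G3
  -> R3 @ bar 3 tick 3 v(1, 2): B3 above G3
  -> R7 @ bar 4 tick 0 v(1,): B3->A2 leap 14st
  -> R2 @ bar 5 tick 0 v(1, 2): A2/A3 P8 -> C4/G4 P5 similar
  -> R7 @ bar 5 tick 0 v(0,): F2->E3 leap 11st
  -> R7 @ bar 5 tick 0 v(1,): A2->C4 leap 15st
  -> R7 @ bar 5 tick 0 v(2,): A3->G4 leap 10st
  -> R1 @ bar 6 tick 0 v(1, 2): C4/G4 P5 -> F4/C5 P5 similar
  -> R2 @ bar 6 tick 0 v(0, 1): E3/C4 m6 -> F3/F4 P8 similar
  -> R2 @ bar 6 tick 0 v(0, 2): E3/G4 m3 -> F3/C5 P5 similar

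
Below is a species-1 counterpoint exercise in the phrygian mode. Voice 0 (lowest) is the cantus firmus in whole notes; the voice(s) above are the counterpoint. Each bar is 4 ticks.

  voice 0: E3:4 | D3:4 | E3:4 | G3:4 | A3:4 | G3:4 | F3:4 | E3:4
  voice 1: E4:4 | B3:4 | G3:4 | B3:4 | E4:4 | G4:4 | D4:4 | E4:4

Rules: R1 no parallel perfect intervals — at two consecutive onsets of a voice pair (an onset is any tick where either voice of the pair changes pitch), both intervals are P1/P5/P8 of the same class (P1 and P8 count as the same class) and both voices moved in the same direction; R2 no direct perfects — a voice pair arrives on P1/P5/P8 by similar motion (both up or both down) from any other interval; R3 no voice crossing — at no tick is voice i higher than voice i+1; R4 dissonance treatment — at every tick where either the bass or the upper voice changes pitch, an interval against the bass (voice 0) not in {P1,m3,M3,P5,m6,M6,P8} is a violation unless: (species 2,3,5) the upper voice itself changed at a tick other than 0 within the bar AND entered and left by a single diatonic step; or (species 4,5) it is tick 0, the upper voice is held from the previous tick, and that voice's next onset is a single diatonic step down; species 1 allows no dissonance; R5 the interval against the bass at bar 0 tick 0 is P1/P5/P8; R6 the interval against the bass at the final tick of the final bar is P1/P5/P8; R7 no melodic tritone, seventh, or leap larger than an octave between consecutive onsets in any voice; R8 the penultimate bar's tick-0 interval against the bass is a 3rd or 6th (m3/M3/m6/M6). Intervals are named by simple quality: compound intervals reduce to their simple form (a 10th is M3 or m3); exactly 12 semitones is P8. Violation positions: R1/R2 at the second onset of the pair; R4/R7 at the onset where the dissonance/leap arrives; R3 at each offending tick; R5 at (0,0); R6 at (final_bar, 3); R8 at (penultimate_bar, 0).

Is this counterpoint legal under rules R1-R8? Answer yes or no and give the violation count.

bar 0: v0=E3 v1=E4 (P8)
bar 1: v0=D3 v1=B3 (M6)
bar 2: v0=E3 v1=G3 (m3)
bar 3: v0=G3 v1=B3 (M3)
bar 4: v0=A3 v1=E4 (P5)
bar 5: v0=G3 v1=G4 (P8)
bar 6: v0=F3 v1=D4 (M6)
bar 7: v0=E3 v1=E4 (P8)
  R2 @ bar4.0: G3/B3 M3 -> A3/E4 P5 similar

No (1 violations)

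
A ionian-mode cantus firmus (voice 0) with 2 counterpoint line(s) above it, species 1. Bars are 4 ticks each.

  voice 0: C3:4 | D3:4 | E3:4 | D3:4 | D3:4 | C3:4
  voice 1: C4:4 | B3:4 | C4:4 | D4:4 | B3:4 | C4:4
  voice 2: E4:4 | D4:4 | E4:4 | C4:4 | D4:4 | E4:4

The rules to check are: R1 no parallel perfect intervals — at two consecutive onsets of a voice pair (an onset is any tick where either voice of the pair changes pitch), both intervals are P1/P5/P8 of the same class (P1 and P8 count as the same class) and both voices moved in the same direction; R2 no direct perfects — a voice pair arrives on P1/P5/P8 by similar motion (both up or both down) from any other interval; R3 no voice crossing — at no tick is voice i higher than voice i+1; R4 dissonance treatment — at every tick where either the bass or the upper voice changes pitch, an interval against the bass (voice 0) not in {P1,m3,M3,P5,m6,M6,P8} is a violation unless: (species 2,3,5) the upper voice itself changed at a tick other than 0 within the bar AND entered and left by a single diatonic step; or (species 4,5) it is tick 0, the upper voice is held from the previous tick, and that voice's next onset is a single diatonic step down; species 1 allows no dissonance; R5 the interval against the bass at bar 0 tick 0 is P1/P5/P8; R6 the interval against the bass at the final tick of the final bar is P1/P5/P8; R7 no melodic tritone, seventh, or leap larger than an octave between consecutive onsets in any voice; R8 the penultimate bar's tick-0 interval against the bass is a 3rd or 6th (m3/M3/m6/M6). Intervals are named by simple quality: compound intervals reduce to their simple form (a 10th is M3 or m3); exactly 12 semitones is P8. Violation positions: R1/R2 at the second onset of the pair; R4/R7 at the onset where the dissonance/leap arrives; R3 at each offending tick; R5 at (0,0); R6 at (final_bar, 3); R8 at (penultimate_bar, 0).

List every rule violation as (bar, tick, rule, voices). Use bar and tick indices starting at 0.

(0, 0, R5, (0, 2))
(2, 0, R1, (0, 2))
(3, 0, R3, (1, 2))
(3, 0, R4, (0, 2))
(3, 1, R3, (1, 2))
(3, 2, R3, (1, 2))
(3, 3, R3, (1, 2))
(4, 0, R8, (0, 2))
(5, 3, R6, (0, 2))

bar 0: v0=C3 v1=C4 v2=E4 downbeat M3
bar 1: v0=D3 v1=B3 v2=D4 downbeat P8
bar 2: v0=E3 v1=C4 v2=E4 downbeat P8
bar 3: v0=D3 v1=D4 v2=C4 downbeat m7
bar 4: v0=D3 v1=B3 v2=D4 downbeat P8
bar 5: v0=C3 v1=C4 v2=E4 downbeat M3
  -> R5 @ bar 0 tick 0 v(0, 2): opens on M3
  -> R1 @ bar 2 tick 0 v(0, 2): D3/D4 P8 -> E3/E4 P8 similar
  -> R3 @ bar 3 tick 0 v(1, 2): D4 above C4
  -> R4 @ bar 3 tick 0 v(0, 2): D3/C4 m7 untreated
  -> R3 @ bar 3 tick 1 v(1, 2): D4 above C4
  -> R3 @ bar 3 tick 2 v(1, 2): D4 above C4
  -> R3 @ bar 3 tick 3 v(1, 2): D4 above C4
  -> R8 @ bar 4 tick 0 v(0, 2): penult P8 not 3rd/6th
  -> R6 @ bar 5 tick 3 v(0, 2): closes on M3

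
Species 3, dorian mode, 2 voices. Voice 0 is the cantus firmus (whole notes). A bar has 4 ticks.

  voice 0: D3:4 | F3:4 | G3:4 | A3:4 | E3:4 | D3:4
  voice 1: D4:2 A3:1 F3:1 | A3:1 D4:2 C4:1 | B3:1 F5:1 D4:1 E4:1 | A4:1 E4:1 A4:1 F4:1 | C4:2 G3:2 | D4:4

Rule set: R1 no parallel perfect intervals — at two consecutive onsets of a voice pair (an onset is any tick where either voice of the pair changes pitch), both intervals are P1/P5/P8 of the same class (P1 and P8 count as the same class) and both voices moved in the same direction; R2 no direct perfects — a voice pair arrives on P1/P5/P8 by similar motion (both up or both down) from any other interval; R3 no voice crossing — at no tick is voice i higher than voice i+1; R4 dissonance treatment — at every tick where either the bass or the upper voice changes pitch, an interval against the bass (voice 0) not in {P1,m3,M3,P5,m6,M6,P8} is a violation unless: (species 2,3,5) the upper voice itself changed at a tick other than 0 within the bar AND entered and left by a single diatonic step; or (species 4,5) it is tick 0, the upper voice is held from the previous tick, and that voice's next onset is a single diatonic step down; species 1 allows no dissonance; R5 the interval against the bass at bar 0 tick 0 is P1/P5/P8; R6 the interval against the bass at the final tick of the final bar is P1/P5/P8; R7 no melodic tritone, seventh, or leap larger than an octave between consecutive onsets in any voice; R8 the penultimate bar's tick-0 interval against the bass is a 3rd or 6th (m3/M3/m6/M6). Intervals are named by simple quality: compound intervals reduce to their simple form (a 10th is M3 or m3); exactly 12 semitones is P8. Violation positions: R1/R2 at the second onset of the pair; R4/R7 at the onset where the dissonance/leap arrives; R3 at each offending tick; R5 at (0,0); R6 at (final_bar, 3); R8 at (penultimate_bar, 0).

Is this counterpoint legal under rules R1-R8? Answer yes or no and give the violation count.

bar 0: v0=D3 v1=D4 (P8)
bar 1: v0=F3 v1=A3 (M3)
bar 2: v0=G3 v1=B3 (M3)
bar 3: v0=A3 v1=A4 (P8)
bar 4: v0=E3 v1=C4 (m6)
bar 5: v0=D3 v1=D4 (P8)
  R4 @ bar2.1: G3/F5 m7 untreated
  R7 @ bar2.1: B3->F5 leap 18st
  R7 @ bar2.2: F5->D4 leap 15st
  R2 @ bar3.0: G3/E4 M6 -> A3/A4 P8 similar

No (4 violations)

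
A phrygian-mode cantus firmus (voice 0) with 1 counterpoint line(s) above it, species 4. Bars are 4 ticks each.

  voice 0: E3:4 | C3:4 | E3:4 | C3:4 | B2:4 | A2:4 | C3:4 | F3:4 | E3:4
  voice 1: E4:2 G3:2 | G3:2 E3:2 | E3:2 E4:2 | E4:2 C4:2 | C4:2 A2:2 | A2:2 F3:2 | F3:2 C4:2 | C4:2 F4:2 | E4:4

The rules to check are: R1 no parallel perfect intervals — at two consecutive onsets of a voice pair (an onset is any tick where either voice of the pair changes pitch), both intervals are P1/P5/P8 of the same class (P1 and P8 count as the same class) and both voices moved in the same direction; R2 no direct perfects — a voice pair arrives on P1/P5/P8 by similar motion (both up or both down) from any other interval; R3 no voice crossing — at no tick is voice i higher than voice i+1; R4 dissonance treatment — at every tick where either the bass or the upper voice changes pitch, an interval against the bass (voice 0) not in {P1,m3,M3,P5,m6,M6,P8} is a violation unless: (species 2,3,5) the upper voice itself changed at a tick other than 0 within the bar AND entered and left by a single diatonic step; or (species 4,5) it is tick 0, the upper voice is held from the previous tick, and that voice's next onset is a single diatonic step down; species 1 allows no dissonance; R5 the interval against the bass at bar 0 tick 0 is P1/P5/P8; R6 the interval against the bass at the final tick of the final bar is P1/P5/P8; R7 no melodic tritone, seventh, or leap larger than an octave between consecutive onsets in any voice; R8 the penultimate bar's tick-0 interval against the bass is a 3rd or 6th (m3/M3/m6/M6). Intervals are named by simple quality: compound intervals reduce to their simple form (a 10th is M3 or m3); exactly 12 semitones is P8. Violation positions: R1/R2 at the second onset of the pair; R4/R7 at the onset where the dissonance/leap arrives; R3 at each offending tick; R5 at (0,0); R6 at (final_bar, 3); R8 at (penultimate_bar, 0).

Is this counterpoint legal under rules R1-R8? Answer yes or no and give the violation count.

No (8 violations)

bar 0: v0=E3 v1=E4 (P8)
bar 1: v0=C3 v1=G3 (P5)
bar 2: v0=E3 v1=E3 (P1)
bar 3: v0=C3 v1=E4 (M3)
bar 4: v0=B2 v1=C4 (m2)
bar 5: v0=A2 v1=A2 (P1)
bar 6: v0=C3 v1=F3 (P4)
bar 7: v0=F3 v1=C4 (P5)
bar 8: v0=E3 v1=E4 (P8)
  R4 @ bar4.0: B2/C4 m2 untreated
  R3 @ bar4.2: B2 above A2
  R4 @ bar4.2: B2/A2 M2 untreated
  R7 @ bar4.2: C4->A2 leap 15st
  R3 @ bar4.3: B2 above A2
  R4 @ bar6.0: C3/F3 P4 untreated
  R8 @ bar7.0: penult P5 not 3rd/6th
  R1 @ bar8.0: F3/F4 P8 -> E3/E4 P8 similar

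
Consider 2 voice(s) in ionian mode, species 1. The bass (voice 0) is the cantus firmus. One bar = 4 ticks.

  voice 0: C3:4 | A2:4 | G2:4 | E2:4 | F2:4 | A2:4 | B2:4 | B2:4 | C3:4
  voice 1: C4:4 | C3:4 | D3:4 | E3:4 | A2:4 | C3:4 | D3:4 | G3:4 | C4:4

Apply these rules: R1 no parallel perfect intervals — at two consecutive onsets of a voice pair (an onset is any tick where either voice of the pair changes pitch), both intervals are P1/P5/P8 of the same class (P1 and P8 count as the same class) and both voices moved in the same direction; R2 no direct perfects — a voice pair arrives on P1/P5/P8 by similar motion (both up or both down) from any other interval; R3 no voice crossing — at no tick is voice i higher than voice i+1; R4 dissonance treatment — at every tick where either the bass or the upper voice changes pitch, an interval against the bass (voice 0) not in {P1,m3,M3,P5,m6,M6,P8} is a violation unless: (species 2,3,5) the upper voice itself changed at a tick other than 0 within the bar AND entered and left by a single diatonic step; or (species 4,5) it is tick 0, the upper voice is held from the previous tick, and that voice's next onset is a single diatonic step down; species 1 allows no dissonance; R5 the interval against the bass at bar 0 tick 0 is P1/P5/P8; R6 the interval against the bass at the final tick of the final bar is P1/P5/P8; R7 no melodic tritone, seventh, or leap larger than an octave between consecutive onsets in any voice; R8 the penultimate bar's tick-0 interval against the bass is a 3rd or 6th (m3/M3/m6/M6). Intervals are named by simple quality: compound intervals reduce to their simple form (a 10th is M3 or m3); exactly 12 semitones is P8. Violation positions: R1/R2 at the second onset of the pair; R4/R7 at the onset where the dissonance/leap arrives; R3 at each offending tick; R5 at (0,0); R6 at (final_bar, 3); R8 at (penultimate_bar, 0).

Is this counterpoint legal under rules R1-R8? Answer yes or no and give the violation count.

bar 0: v0=C3 v1=C4 (P8)
bar 1: v0=A2 v1=C3 (m3)
bar 2: v0=G2 v1=D3 (P5)
bar 3: v0=E2 v1=E3 (P8)
bar 4: v0=F2 v1=A2 (M3)
bar 5: v0=A2 v1=C3 (m3)
bar 6: v0=B2 v1=D3 (m3)
bar 7: v0=B2 v1=G3 (m6)
bar 8: v0=C3 v1=C4 (P8)
  R2 @ bar8.0: B2/G3 m6 -> C3/C4 P8 similar

No (1 violations)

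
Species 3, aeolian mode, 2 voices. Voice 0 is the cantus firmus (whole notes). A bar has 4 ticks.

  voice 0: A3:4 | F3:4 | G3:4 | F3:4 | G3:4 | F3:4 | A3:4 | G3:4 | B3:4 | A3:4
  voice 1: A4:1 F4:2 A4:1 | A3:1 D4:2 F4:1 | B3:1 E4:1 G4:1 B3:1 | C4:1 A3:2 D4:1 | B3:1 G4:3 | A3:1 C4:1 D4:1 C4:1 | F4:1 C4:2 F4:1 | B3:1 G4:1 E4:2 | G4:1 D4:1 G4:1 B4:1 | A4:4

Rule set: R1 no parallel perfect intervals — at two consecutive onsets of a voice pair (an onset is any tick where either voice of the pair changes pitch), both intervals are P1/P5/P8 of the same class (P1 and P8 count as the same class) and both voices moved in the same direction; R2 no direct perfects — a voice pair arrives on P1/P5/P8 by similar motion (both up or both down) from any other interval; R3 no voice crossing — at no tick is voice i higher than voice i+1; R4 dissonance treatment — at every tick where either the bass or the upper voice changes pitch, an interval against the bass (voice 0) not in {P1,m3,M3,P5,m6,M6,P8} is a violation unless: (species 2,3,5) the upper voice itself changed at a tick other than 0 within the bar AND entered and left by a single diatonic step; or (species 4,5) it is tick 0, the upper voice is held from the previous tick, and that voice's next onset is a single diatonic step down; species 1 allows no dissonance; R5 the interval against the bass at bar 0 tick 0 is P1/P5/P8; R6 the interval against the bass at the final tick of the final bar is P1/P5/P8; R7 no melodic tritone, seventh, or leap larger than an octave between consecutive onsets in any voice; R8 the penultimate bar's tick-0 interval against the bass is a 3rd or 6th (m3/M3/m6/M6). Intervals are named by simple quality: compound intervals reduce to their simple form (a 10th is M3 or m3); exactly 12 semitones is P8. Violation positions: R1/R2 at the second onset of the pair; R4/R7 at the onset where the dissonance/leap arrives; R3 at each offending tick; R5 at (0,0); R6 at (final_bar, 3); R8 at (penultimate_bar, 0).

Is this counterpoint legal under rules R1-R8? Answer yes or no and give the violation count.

No (4 violations)

bar 0: v0=A3 v1=A4 (P8)
bar 1: v0=F3 v1=A3 (M3)
bar 2: v0=G3 v1=B3 (M3)
bar 3: v0=F3 v1=C4 (P5)
bar 4: v0=G3 v1=B3 (M3)
bar 5: v0=F3 v1=A3 (M3)
bar 6: v0=A3 v1=F4 (m6)
bar 7: v0=G3 v1=B3 (M3)
bar 8: v0=B3 v1=G4 (m6)
bar 9: v0=A3 v1=A4 (P8)
  R7 @ bar2.0: F4->B3 leap 6st
  R7 @ bar5.0: G4->A3 leap 10st
  R7 @ bar7.0: F4->B3 leap 6st
  R1 @ bar9.0: B3/B4 P8 -> A3/A4 P8 similar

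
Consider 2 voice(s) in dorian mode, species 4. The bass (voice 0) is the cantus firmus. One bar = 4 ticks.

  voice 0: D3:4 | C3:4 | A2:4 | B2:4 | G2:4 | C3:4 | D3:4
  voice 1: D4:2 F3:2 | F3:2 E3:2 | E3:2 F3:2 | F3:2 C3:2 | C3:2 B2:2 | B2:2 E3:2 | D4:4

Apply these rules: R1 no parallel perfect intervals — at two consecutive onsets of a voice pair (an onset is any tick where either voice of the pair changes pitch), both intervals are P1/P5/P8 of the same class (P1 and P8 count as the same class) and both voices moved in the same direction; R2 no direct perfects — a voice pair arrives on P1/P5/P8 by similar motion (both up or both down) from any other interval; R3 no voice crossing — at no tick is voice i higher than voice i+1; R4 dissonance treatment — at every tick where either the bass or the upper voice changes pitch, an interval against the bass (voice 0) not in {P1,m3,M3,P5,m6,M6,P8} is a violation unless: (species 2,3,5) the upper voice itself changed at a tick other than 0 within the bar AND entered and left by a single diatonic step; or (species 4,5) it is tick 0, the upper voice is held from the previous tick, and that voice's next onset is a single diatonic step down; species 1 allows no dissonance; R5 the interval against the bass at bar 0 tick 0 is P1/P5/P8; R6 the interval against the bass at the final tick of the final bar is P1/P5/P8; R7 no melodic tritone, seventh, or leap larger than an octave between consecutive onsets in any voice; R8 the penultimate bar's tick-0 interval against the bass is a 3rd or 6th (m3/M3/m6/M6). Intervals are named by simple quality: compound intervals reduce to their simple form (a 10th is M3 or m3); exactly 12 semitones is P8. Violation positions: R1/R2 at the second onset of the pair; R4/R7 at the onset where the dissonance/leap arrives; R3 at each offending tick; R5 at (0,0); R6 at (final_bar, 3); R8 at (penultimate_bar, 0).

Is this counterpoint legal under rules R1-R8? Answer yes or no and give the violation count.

No (8 violations)

bar 0: v0=D3 v1=D4 (P8)
bar 1: v0=C3 v1=F3 (P4)
bar 2: v0=A2 v1=E3 (P5)
bar 3: v0=B2 v1=F3 (TT)
bar 4: v0=G2 v1=C3 (P4)
bar 5: v0=C3 v1=B2 (m2)
bar 6: v0=D3 v1=D4 (P8)
  R4 @ bar3.0: B2/F3 TT untreated
  R4 @ bar3.2: B2/C3 m2 untreated
  R3 @ bar5.0: C3 above B2
  R4 @ bar5.0: C3/B2 m2 untreated
  R8 @ bar5.0: penult m2 not 3rd/6th
  R3 @ bar5.1: C3 above B2
  R2 @ bar6.0: C3/E3 M3 -> D3/D4 P8 similar
  R7 @ bar6.0: E3->D4 leap 10st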